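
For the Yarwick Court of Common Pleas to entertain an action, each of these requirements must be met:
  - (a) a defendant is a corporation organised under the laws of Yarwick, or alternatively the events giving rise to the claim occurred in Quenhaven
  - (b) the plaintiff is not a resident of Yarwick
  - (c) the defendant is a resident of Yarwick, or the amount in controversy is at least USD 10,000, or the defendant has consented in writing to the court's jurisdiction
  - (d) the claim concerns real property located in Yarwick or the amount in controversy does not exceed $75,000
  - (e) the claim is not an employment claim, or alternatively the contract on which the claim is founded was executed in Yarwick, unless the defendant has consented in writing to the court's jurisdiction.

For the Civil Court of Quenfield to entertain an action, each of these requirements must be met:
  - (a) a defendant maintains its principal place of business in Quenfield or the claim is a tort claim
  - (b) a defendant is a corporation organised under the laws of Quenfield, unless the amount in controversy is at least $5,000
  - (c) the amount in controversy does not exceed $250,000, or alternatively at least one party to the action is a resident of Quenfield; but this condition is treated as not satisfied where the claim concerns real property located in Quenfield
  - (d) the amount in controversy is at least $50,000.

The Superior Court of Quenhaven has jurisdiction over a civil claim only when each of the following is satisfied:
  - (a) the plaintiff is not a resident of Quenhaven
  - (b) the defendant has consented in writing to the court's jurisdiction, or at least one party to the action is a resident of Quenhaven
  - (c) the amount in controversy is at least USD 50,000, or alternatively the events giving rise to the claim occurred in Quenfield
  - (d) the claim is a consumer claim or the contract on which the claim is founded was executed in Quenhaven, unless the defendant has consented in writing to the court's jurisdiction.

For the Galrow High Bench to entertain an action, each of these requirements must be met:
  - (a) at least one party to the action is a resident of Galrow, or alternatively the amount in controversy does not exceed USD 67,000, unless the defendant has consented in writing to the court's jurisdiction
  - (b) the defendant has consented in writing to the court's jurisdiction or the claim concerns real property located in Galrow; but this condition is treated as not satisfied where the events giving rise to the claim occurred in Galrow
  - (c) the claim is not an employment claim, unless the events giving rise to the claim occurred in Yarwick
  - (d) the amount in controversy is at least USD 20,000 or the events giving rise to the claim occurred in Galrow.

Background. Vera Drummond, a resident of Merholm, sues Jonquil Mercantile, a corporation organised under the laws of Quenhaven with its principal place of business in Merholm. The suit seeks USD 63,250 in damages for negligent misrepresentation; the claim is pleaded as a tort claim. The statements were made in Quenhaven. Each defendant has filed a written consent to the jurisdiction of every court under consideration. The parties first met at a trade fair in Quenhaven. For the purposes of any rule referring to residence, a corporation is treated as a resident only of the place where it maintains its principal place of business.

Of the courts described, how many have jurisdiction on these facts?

4

The Yarwick Court of Common Pleas:
  (a) The operative events occurred in Quenhaven, which satisfies one of the alternatives. Satisfied.
  (b) The plaintiff resides in Merholm, which is not Yarwick. Met.
  (c) The amount in controversy is USD 63,250, which meets the $10,000 floor, so one alternative holds. Satisfied.
  (d) The amount in controversy is 63,250 dollars, within the USD 75,000 ceiling, so one alternative holds. Met.
  (e) The claim is a tort claim, not an employment claim, so this disjunct is met. Satisfied.
  → The court has jurisdiction.
The Civil Court of Quenfield:
  (a) The claim is a tort claim — that alternative is enough. Satisfied.
  (b) The corporate defendant(s) are organised in Quenhaven, not Quenfield. However, the amount in controversy is $63,250, which meets the 5,000 dollars floor, so the 'unless' proviso supplies this condition. Condition met.
  (c) The amount in controversy is 63,250 dollars, within the USD 250,000 ceiling — that alternative is enough. And the carve-out is inapplicable — the claim does not concern real property. Met.
  (d) The amount in controversy is USD 63,250, which meets the USD 50,000 floor. Satisfied.
  → The court has jurisdiction.
The Superior Court of Quenhaven:
  (a) The plaintiff resides in Merholm, which is not Quenhaven. Condition met.
  (b) Every defendant has filed written consent, so one alternative holds. Satisfied.
  (c) The amount in controversy is USD 63,250, which meets the 50,000 dollars floor, so one alternative holds. Condition met.
  (d) The claim is a tort claim, not a consumer claim; no contract (and hence no place of execution) is alleged — none of the alternatives is met. But every defendant has filed written consent, and the 'unless' clause therefore excuses the requirement. Met.
  → Jurisdiction lies.
The Galrow High Bench:
  (a) The amount in controversy is USD 63,250, within the $67,000 ceiling, which satisfies one of the alternatives. Condition met.
  (b) Every defendant has filed written consent, which satisfies one of the alternatives. The carve-out does not apply: the operative events occurred in Quenhaven, not Galrow. Satisfied.
  (c) The claim is a tort claim, not an employment claim. Condition met.
  (d) The amount in controversy is $63,250, which meets the USD 20,000 floor, so this disjunct is met. Satisfied.
  → Jurisdiction lies.
Courts with jurisdiction: the Yarwick Court of Common Pleas, the Civil Court of Quenfield, the Superior Court of Quenhaven, the Galrow High Bench — 4 in total.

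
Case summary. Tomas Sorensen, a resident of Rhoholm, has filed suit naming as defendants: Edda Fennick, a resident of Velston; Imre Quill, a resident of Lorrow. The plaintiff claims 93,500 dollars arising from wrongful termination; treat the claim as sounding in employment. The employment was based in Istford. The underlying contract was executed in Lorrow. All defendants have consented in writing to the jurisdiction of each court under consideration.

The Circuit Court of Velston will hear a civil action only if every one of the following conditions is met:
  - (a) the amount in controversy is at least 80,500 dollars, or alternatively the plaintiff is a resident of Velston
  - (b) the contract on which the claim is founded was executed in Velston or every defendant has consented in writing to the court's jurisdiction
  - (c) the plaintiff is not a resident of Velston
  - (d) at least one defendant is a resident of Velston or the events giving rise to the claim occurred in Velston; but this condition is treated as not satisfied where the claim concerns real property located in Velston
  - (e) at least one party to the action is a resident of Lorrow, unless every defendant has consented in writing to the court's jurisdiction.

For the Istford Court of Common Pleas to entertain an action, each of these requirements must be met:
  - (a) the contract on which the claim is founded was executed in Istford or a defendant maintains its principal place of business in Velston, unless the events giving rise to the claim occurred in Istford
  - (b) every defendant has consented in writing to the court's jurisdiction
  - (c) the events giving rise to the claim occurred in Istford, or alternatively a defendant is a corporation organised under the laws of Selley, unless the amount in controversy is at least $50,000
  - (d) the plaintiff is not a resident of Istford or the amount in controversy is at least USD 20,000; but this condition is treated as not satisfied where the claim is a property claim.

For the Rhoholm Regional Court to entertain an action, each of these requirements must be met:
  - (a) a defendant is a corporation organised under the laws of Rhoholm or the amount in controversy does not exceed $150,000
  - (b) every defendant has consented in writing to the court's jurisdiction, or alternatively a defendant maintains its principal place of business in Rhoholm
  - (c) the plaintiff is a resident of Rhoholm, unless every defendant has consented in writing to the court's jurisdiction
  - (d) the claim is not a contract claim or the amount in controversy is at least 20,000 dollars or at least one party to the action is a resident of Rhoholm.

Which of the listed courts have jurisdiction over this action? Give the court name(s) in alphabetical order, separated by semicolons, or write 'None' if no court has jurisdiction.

the Circuit Court of Velston; the Istford Court of Common Pleas; the Rhoholm Regional Court

The Circuit Court of Velston:
  (a) The amount in controversy is USD 93,500, which meets the USD 80,500 floor, so one alternative holds. Met.
  (b) Every defendant has filed written consent, so this disjunct is met. Met.
  (c) The plaintiff resides in Rhoholm, which is not Velston. Met.
  (d) Edda Fennick resides in Velston, which satisfies one of the alternatives. The exception is not triggered, since the claim does not concern real property. Met.
  (e) Imre Quill resides in Lorrow. Condition met.
  → All conditions met; jurisdiction exists.
The Istford Court of Common Pleas:
  (a) The contract was executed in Lorrow, not Istford; no defendant is a corporation — no alternative holds. However, the operative events occurred in Istford, so the 'unless' proviso supplies this condition. Condition met.
  (b) Every defendant has filed written consent. Met.
  (c) The operative events occurred in Istford — that alternative is enough. Condition met.
  (d) The plaintiff resides in Rhoholm, which is not Istford, so this disjunct is met. The exception is not triggered, since the claim is an employment claim, not a property claim. Met.
  → All conditions met; jurisdiction exists.
The Rhoholm Regional Court:
  (a) The amount in controversy is 93,500 dollars, within the 150,000 dollars ceiling, so this disjunct is met. Satisfied.
  (b) Every defendant has filed written consent, so one alternative holds. Met.
  (c) The plaintiff resides in Rhoholm. Met.
  (d) The claim is an employment claim, not a contract claim, so this disjunct is met. Satisfied.
  → Every requirement is satisfied — jurisdiction.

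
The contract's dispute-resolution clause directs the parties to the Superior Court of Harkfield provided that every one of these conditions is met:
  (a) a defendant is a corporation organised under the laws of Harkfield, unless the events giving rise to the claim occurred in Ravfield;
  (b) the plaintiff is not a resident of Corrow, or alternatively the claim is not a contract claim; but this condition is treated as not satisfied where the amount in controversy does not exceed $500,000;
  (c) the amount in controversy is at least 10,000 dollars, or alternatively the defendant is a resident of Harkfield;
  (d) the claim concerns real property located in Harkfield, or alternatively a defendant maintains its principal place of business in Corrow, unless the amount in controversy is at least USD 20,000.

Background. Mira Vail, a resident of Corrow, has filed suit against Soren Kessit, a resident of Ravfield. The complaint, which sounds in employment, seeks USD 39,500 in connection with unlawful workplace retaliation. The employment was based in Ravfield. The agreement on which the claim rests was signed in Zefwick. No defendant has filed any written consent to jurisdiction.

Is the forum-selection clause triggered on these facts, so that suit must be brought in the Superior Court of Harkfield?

No

The Superior Court of Harkfield:
  (a) No defendant is a corporation. The proviso rescues it, though: the operative events occurred in Ravfield. Condition met.
  (b) The claim is an employment claim, not a contract claim, so this disjunct is met. But the carve-out bites: the amount in controversy is USD 39,500, within the 500,000 dollars ceiling. Condition not met.
  (c) The amount in controversy is 39,500 dollars, which meets the USD 10,000 floor, so one alternative holds. Met.
  (d) The claim does not concern real property; no defendant is a corporation — every alternative fails. The proviso rescues it, though: the amount in controversy is 39,500 dollars, which meets the 20,000 dollars floor. Satisfied.
  → Forum clause is not triggered.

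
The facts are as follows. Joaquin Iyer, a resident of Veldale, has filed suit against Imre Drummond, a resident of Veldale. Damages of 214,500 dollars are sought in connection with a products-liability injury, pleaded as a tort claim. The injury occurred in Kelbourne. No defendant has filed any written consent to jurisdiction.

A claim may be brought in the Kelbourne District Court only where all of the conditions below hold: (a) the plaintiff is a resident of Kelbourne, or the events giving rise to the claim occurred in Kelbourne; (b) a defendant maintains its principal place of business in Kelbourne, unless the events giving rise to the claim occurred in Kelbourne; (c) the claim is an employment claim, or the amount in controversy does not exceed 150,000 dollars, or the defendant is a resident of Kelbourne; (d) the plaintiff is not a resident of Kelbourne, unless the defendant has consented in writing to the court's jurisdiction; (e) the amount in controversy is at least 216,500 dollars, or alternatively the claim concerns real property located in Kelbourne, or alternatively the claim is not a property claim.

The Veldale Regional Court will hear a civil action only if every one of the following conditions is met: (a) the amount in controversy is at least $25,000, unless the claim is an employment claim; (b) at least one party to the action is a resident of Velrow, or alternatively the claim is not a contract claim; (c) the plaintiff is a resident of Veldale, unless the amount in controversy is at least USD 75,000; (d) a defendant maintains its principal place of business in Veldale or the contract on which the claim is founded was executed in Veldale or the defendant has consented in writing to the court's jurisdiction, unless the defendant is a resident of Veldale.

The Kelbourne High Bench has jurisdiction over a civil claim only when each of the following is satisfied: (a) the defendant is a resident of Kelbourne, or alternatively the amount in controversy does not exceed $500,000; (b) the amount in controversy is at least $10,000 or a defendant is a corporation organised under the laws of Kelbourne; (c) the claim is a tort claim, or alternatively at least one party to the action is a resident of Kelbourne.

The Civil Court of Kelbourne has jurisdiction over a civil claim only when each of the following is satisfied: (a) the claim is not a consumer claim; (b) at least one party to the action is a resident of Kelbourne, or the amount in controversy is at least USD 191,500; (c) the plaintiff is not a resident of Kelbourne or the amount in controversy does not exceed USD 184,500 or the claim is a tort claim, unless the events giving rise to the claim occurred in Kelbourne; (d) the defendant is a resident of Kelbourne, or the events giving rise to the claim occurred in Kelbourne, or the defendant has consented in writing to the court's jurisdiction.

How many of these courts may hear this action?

3

The Kelbourne District Court:
  (a) The operative events occurred in Kelbourne, so one alternative holds. Met.
  (b) No defendant is a corporation. But the operative events occurred in Kelbourne, and the 'unless' clause therefore excuses the requirement. Satisfied.
  (c) The claim is a tort claim, not an employment claim; the amount in controversy is 214,500 dollars, above the USD 150,000 ceiling; the defendant resides in Veldale, not Kelbourne — none of the alternatives is met. Fails.
  (d) The plaintiff resides in Veldale, which is not Kelbourne. Met.
  (e) The claim is a tort claim, not a property claim, so one alternative holds. Condition met.
  → No jurisdiction.
The Veldale Regional Court:
  (a) The amount in controversy is USD 214,500, which meets the 25,000 dollars floor. Met.
  (b) The claim is a tort claim, not a contract claim, which satisfies one of the alternatives. Condition met.
  (c) The plaintiff resides in Veldale. Met.
  (d) No defendant is a corporation; no contract (and hence no place of execution) is alleged; no such written consent has been filed — every alternative fails. However, the defendant resides in Veldale, so the 'unless' proviso supplies this condition. Satisfied.
  → Jurisdiction lies.
The Kelbourne High Bench:
  (a) The amount in controversy is USD 214,500, within the $500,000 ceiling, so this disjunct is met. Met.
  (b) The amount in controversy is 214,500 dollars, which meets the $10,000 floor — that alternative is enough. Met.
  (c) The claim is a tort claim, so this disjunct is met. Satisfied.
  → All conditions met; jurisdiction exists.
The Civil Court of Kelbourne:
  (a) The claim is a tort claim, not a consumer claim. Satisfied.
  (b) The amount in controversy is 214,500 dollars, which meets the 191,500 dollars floor — that alternative is enough. Condition met.
  (c) The plaintiff resides in Veldale, which is not Kelbourne, so one alternative holds. Met.
  (d) The operative events occurred in Kelbourne, which satisfies one of the alternatives. Satisfied.
  → The court has jurisdiction.
Courts with jurisdiction: the Veldale Regional Court, the Kelbourne High Bench, the Civil Court of Kelbourne — 3 in total.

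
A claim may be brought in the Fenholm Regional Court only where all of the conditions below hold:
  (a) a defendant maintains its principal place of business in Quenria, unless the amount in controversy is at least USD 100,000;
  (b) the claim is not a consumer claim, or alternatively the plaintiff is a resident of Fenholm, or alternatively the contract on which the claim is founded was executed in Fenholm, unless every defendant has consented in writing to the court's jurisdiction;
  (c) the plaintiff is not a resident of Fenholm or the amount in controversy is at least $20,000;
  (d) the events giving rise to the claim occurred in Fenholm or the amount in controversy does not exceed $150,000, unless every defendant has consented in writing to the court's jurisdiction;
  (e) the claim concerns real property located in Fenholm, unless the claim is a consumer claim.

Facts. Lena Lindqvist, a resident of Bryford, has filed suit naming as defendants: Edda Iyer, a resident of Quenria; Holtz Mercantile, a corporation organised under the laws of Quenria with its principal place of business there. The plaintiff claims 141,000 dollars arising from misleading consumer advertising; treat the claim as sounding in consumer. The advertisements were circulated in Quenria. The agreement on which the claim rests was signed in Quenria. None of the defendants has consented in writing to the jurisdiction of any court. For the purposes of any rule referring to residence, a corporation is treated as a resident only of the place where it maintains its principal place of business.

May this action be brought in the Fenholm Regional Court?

The Fenholm Regional Court:
  (a) Holtz Mercantile has its principal place of business in Quenria. Satisfied.
  (b) The claim is a consumer claim; the plaintiff resides in Bryford, not Fenholm; the contract was executed in Quenria, not Fenholm — no alternative holds. The proviso offers no rescue either, since no such written consent has been filed. Not met.
  (c) The plaintiff resides in Bryford, which is not Fenholm, so one alternative holds. Satisfied.
  (d) The amount in controversy is 141,000 dollars, within the $150,000 ceiling, so this disjunct is met. Met.
  (e) The claim does not concern real property. The proviso rescues it, though: the claim is a consumer claim. Met.
  → No jurisdiction.

No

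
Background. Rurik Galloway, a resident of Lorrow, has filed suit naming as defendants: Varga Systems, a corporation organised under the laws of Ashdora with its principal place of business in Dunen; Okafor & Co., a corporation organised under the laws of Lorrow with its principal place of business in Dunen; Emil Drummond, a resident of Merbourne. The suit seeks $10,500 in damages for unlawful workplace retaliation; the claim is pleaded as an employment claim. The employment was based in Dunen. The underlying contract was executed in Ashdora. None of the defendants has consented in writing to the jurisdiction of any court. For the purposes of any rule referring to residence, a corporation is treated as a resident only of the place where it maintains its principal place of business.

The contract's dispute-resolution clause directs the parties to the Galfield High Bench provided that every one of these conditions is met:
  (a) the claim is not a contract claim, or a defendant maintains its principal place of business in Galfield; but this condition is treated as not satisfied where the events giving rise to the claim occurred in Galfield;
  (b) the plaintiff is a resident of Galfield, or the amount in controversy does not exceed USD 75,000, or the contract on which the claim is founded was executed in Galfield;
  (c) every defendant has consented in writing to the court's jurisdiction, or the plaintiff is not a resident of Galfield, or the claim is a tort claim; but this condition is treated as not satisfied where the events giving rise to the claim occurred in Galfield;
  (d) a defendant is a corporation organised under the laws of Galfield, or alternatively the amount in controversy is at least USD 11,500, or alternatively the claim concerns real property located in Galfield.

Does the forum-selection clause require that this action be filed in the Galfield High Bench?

No

The Galfield High Bench:
  (a) The claim is an employment claim, not a contract claim — that alternative is enough. And the carve-out is inapplicable — the operative events occurred in Dunen, not Galfield. Satisfied.
  (b) The amount in controversy is $10,500, within the USD 75,000 ceiling, so one alternative holds. Condition met.
  (c) The plaintiff resides in Lorrow, which is not Galfield, which satisfies one of the alternatives. And the carve-out is inapplicable — the operative events occurred in Dunen, not Galfield. Met.
  (d) The corporate defendant(s) are organised in Ashdora, Lorrow, not Galfield; the amount in controversy is 10,500 dollars, below the $11,500 floor; the claim does not concern real property — none of the alternatives is met. Condition not met.
  → Forum clause is not triggered.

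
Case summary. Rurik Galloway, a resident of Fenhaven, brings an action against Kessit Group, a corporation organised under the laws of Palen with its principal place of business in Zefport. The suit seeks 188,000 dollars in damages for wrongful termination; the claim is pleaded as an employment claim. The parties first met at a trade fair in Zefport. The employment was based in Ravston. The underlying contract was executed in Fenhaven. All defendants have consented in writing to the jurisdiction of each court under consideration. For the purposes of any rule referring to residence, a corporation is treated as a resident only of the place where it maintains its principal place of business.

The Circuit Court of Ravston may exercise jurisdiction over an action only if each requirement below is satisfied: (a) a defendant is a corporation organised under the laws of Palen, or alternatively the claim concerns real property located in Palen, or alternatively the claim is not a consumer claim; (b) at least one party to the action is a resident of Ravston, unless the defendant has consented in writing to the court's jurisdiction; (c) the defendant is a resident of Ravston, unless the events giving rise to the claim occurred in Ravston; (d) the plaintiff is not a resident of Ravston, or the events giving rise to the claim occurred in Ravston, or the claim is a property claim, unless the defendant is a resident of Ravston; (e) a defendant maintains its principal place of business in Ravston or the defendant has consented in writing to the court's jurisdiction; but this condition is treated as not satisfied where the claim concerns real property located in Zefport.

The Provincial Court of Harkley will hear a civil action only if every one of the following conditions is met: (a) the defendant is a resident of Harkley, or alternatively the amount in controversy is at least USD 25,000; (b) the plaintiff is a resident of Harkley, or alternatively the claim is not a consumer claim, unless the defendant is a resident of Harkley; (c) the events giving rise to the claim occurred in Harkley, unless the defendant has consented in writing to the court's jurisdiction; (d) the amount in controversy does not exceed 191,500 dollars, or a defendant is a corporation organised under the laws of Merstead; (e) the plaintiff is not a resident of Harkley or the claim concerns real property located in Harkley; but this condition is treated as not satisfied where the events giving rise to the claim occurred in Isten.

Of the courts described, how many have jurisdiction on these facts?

2

The Circuit Court of Ravston:
  (a) Kessit Group is organised under the laws of Palen — that alternative is enough. Met.
  (b) No party resides in Ravston. The proviso rescues it, though: every defendant has filed written consent. Met.
  (c) The defendant resides in Zefport, not Ravston. But the operative events occurred in Ravston, and the 'unless' clause therefore excuses the requirement. Met.
  (d) The plaintiff resides in Fenhaven, which is not Ravston, so one alternative holds. Satisfied.
  (e) Every defendant has filed written consent, so this disjunct is met. The exception is not triggered, since the claim does not concern real property. Met.
  → All conditions met; jurisdiction exists.
The Provincial Court of Harkley:
  (a) The amount in controversy is USD 188,000, which meets the $25,000 floor, so one alternative holds. Satisfied.
  (b) The claim is an employment claim, not a consumer claim — that alternative is enough. Met.
  (c) The operative events occurred in Ravston, not Harkley. The proviso rescues it, though: every defendant has filed written consent. Satisfied.
  (d) The amount in controversy is $188,000, within the USD 191,500 ceiling, so one alternative holds. Satisfied.
  (e) The plaintiff resides in Fenhaven, which is not Harkley, so this disjunct is met. The exception is not triggered, since the operative events occurred in Ravston, not Isten. Condition met.
  → Jurisdiction lies.
Courts with jurisdiction: the Circuit Court of Ravston, the Provincial Court of Harkley — 2 in total.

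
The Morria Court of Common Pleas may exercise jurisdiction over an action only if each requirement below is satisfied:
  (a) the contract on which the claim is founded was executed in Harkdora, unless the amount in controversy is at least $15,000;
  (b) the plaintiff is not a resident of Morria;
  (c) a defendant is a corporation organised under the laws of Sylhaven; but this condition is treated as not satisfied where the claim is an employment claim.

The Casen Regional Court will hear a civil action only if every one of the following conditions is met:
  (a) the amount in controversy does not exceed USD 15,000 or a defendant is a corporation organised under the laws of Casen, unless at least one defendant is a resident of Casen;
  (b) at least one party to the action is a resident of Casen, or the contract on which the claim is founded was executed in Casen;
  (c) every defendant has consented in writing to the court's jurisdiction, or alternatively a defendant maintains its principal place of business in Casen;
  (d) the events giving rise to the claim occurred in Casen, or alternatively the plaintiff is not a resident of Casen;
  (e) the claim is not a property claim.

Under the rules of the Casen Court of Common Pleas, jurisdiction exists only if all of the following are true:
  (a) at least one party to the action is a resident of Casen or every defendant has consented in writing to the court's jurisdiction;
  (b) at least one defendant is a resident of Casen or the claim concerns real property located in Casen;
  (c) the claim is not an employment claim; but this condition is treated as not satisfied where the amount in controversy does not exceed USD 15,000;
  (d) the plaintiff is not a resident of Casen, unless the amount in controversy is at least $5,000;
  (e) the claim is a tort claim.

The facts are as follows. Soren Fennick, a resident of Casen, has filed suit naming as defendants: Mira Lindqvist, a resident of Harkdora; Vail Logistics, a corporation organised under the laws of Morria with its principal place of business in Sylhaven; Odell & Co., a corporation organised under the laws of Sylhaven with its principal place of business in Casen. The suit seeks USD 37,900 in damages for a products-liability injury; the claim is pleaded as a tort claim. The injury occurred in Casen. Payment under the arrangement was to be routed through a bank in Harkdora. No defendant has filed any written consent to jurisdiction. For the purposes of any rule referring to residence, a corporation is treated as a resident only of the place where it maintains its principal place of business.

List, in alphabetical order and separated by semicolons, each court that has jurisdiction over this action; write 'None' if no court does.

the Casen Court of Common Pleas; the Casen Regional Court; the Morria Court of Common Pleas

The Morria Court of Common Pleas:
  (a) No contract (and hence no place of execution) is alleged. But the amount in controversy is 37,900 dollars, which meets the 15,000 dollars floor, and the 'unless' clause therefore excuses the requirement. Condition met.
  (b) The plaintiff resides in Casen, which is not Morria. Satisfied.
  (c) Odell & Co. is organised under the laws of Sylhaven. The exception is not triggered, since the claim is a tort claim, not an employment claim. Satisfied.
  → Jurisdiction lies.
The Casen Regional Court:
  (a) The amount in controversy is USD 37,900, above the $15,000 ceiling; the corporate defendant(s) are organised in Morria, Sylhaven, not Casen — none of the alternatives is met. The proviso rescues it, though: Odell & Co. resides in Casen. Satisfied.
  (b) Soren Fennick resides in Casen, so this disjunct is met. Met.
  (c) Odell & Co. has its principal place of business in Casen, so one alternative holds. Satisfied.
  (d) The operative events occurred in Casen — that alternative is enough. Met.
  (e) The claim is a tort claim, not a property claim. Satisfied.
  → All conditions met; jurisdiction exists.
The Casen Court of Common Pleas:
  (a) Soren Fennick resides in Casen — that alternative is enough. Satisfied.
  (b) Odell & Co. resides in Casen, so this disjunct is met. Satisfied.
  (c) The claim is a tort claim, not an employment claim. And the carve-out is inapplicable — the amount in controversy is 37,900 dollars, above the 15,000 dollars ceiling. Satisfied.
  (d) The plaintiff resides in Casen. However, the amount in controversy is $37,900, which meets the USD 5,000 floor, so the 'unless' proviso supplies this condition. Met.
  (e) The claim is a tort claim. Condition met.
  → The court has jurisdiction.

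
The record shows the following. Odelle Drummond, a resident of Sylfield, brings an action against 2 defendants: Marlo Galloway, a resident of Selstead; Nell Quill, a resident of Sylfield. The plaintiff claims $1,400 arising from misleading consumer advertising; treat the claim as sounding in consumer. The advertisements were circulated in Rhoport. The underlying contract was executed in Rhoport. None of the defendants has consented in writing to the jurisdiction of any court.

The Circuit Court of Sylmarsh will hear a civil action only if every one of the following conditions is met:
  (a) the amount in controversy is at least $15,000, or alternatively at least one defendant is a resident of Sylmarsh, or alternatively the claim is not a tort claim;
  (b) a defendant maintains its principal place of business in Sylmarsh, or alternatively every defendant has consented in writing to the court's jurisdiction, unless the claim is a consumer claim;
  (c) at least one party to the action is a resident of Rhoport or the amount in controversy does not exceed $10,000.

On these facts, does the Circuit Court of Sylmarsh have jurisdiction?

Yes

The Circuit Court of Sylmarsh:
  (a) The claim is a consumer claim, not a tort claim, so this disjunct is met. Met.
  (b) No defendant is a corporation; no such written consent has been filed — every alternative fails. The proviso rescues it, though: the claim is a consumer claim. Met.
  (c) The amount in controversy is $1,400, within the 10,000 dollars ceiling, so one alternative holds. Satisfied.
  → Every requirement is satisfied — jurisdiction.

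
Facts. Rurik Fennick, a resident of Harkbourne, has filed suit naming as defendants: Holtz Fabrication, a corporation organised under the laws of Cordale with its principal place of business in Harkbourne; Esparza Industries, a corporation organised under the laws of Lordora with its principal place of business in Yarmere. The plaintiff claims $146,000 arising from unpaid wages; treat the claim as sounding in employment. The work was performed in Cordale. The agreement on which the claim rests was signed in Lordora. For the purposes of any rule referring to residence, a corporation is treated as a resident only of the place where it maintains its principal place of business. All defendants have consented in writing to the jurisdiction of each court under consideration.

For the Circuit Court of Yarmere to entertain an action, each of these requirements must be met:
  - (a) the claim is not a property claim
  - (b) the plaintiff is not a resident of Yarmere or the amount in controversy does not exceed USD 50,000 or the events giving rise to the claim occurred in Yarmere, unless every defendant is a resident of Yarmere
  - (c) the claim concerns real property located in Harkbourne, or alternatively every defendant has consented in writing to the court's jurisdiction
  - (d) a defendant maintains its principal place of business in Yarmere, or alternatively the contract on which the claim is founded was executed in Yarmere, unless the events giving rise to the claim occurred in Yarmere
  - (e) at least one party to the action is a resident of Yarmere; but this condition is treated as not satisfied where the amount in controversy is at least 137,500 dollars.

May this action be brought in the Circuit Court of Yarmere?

No

The Circuit Court of Yarmere:
  (a) The claim is an employment claim, not a property claim. Condition met.
  (b) The plaintiff resides in Harkbourne, which is not Yarmere — that alternative is enough. Met.
  (c) Every defendant has filed written consent, so this disjunct is met. Met.
  (d) Esparza Industries has its principal place of business in Yarmere, which satisfies one of the alternatives. Condition met.
  (e) Esparza Industries resides in Yarmere. However, the amount in controversy is $146,000, which meets the USD 137,500 floor, which falls within the stated exception and so defeats the condition. Not satisfied.
  → Not every requirement is met — no jurisdiction.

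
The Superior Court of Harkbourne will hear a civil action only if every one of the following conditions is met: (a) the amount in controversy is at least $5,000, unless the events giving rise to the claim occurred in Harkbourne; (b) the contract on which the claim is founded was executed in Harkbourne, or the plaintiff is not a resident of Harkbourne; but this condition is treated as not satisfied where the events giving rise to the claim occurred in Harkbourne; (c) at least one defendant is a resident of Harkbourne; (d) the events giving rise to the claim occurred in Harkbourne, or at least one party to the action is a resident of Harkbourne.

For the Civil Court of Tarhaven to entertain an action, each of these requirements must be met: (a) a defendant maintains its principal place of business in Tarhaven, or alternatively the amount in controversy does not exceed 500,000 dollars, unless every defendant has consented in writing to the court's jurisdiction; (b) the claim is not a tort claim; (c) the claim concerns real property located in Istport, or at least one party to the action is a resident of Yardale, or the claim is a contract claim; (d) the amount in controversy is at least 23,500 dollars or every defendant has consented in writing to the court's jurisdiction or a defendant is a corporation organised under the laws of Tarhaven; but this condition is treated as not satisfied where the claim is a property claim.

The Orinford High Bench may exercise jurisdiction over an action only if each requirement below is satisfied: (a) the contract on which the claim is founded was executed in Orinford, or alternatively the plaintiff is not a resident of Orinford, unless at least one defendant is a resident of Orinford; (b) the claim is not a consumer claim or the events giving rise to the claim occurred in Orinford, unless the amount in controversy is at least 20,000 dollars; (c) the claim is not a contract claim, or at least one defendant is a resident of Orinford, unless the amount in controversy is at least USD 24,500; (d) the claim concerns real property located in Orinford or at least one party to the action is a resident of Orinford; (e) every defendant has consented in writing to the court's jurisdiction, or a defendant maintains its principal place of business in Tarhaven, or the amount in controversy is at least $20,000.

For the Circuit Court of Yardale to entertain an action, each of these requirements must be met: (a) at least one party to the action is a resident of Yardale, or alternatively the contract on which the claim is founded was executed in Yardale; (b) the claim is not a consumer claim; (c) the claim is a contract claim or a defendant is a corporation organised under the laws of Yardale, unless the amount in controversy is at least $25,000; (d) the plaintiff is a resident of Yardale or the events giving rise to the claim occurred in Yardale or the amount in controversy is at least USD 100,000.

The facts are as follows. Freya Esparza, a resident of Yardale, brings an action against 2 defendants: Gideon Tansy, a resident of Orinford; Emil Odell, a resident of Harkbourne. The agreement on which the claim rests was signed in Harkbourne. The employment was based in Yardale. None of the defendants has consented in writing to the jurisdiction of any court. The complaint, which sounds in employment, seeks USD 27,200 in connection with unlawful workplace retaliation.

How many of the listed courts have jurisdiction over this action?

The Superior Court of Harkbourne:
  (a) The amount in controversy is USD 27,200, which meets the $5,000 floor. Satisfied.
  (b) The contract was executed in Harkbourne, so this disjunct is met. The carve-out does not apply: the operative events occurred in Yardale, not Harkbourne. Met.
  (c) Emil Odell resides in Harkbourne. Condition met.
  (d) Emil Odell resides in Harkbourne — that alternative is enough. Satisfied.
  → Every requirement is satisfied — jurisdiction.
The Civil Court of Tarhaven:
  (a) The amount in controversy is $27,200, within the 500,000 dollars ceiling — that alternative is enough. Condition met.
  (b) The claim is an employment claim, not a tort claim. Condition met.
  (c) Freya Esparza resides in Yardale, so one alternative holds. Satisfied.
  (d) The amount in controversy is $27,200, which meets the USD 23,500 floor, which satisfies one of the alternatives. And the carve-out is inapplicable — the claim is an employment claim, not a property claim. Met.
  → All conditions met; jurisdiction exists.
The Orinford High Bench:
  (a) The plaintiff resides in Yardale, which is not Orinford, which satisfies one of the alternatives. Satisfied.
  (b) The claim is an employment claim, not a consumer claim — that alternative is enough. Satisfied.
  (c) The claim is an employment claim, not a contract claim, so one alternative holds. Condition met.
  (d) Gideon Tansy resides in Orinford, which satisfies one of the alternatives. Met.
  (e) The amount in controversy is $27,200, which meets the $20,000 floor — that alternative is enough. Condition met.
  → All conditions met; jurisdiction exists.
The Circuit Court of Yardale:
  (a) Freya Esparza resides in Yardale, so one alternative holds. Condition met.
  (b) The claim is an employment claim, not a consumer claim. Condition met.
  (c) The claim is an employment claim, not a contract claim; no defendant is a corporation — none of the alternatives is met. The proviso rescues it, though: the amount in controversy is 27,200 dollars, which meets the USD 25,000 floor. Met.
  (d) The plaintiff resides in Yardale, which satisfies one of the alternatives. Condition met.
  → All conditions met; jurisdiction exists.
Courts with jurisdiction: the Superior Court of Harkbourne, the Civil Court of Tarhaven, the Orinford High Bench, the Circuit Court of Yardale — 4 in total.

4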